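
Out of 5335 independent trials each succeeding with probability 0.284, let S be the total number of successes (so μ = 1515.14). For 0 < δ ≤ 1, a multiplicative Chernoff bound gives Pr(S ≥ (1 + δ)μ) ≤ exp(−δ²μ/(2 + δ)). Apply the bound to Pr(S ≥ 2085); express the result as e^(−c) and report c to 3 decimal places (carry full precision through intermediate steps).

90.202

Write 2085 = (1 + δ)μ, so δ = 2085/1515.14 − 1 = 0.3761105…
Then the exponent is δ²μ/(2 + δ) = (2085 − μ)² / (μ·(2 + δ)) = 90.202164.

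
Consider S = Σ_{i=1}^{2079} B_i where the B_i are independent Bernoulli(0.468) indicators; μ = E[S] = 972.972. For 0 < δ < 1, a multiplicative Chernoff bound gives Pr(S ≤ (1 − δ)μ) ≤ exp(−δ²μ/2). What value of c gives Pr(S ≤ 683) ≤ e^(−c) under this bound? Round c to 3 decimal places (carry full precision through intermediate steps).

Write 683 = (1 − δ)μ, so δ = 1 − 683/972.972 = 0.2980271…
Then the exponent is δ²μ/2 = (μ − 683)²/(2μ) = 43.209754.

43.210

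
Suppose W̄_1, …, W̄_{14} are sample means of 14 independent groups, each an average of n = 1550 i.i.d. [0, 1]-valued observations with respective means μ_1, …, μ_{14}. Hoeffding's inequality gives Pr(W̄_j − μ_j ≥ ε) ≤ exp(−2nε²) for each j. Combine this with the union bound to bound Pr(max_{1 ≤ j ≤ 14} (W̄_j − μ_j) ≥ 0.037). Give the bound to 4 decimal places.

0.2009

Per-experiment Hoeffding bound: exp(−2·1550·0.037²) = exp(−4.24390) = 0.014352.
Union bound over 14 events: 14·0.014352 = 0.20092.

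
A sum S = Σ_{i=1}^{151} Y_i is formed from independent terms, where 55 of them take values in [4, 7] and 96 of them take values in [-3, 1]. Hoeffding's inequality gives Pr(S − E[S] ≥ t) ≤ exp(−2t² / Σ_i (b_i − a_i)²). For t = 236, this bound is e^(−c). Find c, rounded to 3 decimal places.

54.846

Σ(b_i − a_i)² = 55·3² + 96·4² = 2031.
c = 2t² / 2031 = 2·236² / 2031 = 54.8459.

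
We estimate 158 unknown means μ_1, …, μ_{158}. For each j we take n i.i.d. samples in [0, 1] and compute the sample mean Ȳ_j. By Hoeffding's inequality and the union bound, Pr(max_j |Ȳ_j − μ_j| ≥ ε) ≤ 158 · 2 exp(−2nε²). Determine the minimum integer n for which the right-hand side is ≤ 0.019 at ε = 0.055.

Need 2·158·exp(−2nε²) ≤ 0.019, i.e. exp(−2nε²) ≤ 0.019/316.
So 2nε² ≥ ln(316/0.019) = 9.719059.
Hence n ≥ 9.719059/(2·0.055²) = 1606.456.
The smallest integer n is 1607.

1607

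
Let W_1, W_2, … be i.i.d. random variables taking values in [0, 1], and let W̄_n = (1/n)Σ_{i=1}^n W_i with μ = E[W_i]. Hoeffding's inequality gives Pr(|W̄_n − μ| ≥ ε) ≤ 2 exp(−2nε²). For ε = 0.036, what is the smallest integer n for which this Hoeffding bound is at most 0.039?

1520

Require 2·exp(−2nε²) ≤ 0.039, i.e. 2nε² ≥ ln(2/0.039) = 3.937341.
So n ≥ 3.937341 / (2·0.036²) = 1519.036.
The smallest integer n is 1520.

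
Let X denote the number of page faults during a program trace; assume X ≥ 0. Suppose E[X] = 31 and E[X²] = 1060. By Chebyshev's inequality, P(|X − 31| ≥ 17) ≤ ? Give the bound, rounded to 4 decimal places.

Var(X) = E[X²] − (E[X])² = 1060 − 961 = 99.
Chebyshev's inequality: P(|X − μ| ≥ t) ≤ Var(X)/t² = 99/289 = 0.3426.

0.3426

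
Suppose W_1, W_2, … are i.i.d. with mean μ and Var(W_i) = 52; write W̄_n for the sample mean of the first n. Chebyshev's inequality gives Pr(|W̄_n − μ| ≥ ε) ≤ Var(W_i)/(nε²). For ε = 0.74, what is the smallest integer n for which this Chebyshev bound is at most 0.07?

1357

Require 52/(n·0.74²) ≤ 0.07, i.e. n ≥ 52/(0.07·0.74²) = 1356.569.
The smallest integer n is 1357.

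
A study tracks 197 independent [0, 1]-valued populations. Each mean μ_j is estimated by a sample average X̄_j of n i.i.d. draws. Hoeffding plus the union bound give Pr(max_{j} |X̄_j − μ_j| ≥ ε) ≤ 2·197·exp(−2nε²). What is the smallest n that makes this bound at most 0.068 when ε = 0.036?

Need 2·197·exp(−2nε²) ≤ 0.068, i.e. exp(−2nε²) ≤ 0.068/394.
So 2nε² ≥ ln(394/0.068) = 8.664598.
Hence n ≥ 8.664598/(2·0.036²) = 3342.823.
The smallest integer n is 3343.

3343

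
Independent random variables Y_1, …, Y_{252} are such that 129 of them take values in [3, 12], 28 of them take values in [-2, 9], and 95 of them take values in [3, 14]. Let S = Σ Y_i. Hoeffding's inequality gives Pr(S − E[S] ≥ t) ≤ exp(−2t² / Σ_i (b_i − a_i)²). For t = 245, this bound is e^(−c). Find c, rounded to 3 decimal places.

4.739

Σ(b_i − a_i)² = 129·9² + 28·11² + 95·11² = 25332.
c = 2t² / 25332 = 2·245² / 25332 = 4.7391.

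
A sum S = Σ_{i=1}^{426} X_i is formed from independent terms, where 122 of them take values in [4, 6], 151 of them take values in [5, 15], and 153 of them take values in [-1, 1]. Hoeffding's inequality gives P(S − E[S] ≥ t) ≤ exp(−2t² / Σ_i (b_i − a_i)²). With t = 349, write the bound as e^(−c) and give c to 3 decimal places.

Σ(b_i − a_i)² = 122·2² + 151·10² + 153·2² = 16200.
c = 2t² / 16200 = 2·349² / 16200 = 15.0372.

15.037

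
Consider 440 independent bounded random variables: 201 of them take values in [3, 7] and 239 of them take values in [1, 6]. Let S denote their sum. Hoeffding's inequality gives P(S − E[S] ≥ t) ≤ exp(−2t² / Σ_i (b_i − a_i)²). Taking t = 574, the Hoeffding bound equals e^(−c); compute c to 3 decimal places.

71.695

Σ(b_i − a_i)² = 201·4² + 239·5² = 9191.
c = 2t² / 9191 = 2·574² / 9191 = 71.6954.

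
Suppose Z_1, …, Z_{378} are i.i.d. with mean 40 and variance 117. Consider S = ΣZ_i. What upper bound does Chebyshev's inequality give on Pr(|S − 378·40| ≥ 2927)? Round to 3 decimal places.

0.005

Var(S) = n·Var(Z_i) = 378·117 = 44226.
Chebyshev: Pr(|S − 378·40| ≥ 2927) ≤ Var(S)/2927² = 44226/8567329 = 0.0052.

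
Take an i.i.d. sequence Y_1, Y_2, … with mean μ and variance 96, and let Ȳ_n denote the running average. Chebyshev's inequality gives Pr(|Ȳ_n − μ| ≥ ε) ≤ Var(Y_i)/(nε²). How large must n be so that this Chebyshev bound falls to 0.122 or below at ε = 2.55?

122

Require 96/(n·2.55²) ≤ 0.122, i.e. n ≥ 96/(0.122·2.55²) = 121.013.
The smallest integer n is 122.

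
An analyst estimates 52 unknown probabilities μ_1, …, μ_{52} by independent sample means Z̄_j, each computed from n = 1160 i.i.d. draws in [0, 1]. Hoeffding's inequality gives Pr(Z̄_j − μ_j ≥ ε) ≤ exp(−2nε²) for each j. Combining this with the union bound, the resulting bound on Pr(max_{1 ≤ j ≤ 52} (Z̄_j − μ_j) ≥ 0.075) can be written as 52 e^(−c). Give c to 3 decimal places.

Union bound over the 52 events: Pr(max_{1 ≤ j ≤ 52} (Z̄_j − μ_j) ≥ 0.075) ≤ 52·exp(−2nε²) = 52 exp(−2·1160·0.075²).
So c = 2·1160·0.075² = 13.0500.

13.050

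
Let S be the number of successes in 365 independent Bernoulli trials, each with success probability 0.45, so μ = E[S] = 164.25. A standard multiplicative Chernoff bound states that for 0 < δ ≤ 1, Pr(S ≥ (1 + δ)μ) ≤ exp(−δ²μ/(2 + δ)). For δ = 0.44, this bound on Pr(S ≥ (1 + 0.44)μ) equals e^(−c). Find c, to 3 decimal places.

13.032

c = δ²μ/(2 + δ) = 0.44²·164.25/(2 + 0.44) = 13.0323.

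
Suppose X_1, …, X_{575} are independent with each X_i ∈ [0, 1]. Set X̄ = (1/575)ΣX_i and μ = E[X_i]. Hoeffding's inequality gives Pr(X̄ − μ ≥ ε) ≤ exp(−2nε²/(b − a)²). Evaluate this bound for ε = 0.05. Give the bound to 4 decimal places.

0.0564

Exponent: 2nε²/(b − a)² = 2·575·0.05² / 1² = 2.87500.
Bound = exp(−2.87500) = 0.05642.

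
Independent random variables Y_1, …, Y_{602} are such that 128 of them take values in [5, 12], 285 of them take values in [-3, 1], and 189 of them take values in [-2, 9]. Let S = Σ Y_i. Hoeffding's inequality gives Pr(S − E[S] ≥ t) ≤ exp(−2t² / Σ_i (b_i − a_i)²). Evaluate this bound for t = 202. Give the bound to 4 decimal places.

Σ(b_i − a_i)² = 128·7² + 285·4² + 189·11² = 33701.
Exponent = 2·202² / 33701 = 2.42153.
Bound = exp(−2.42153) = 0.08879.

0.0888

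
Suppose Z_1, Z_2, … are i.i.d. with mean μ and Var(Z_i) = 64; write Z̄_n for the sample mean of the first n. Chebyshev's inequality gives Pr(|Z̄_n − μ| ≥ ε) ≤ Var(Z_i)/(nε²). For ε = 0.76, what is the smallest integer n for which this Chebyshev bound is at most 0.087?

Require 64/(n·0.76²) ≤ 0.087, i.e. n ≥ 64/(0.087·0.76²) = 1273.601.
The smallest integer n is 1274.

1274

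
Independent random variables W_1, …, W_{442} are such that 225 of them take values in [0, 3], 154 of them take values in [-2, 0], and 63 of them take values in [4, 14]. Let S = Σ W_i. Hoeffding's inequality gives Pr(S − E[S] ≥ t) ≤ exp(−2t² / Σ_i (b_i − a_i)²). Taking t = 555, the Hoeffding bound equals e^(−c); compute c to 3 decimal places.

Σ(b_i − a_i)² = 225·3² + 154·2² + 63·10² = 8941.
c = 2t² / 8941 = 2·555² / 8941 = 68.9017.

68.902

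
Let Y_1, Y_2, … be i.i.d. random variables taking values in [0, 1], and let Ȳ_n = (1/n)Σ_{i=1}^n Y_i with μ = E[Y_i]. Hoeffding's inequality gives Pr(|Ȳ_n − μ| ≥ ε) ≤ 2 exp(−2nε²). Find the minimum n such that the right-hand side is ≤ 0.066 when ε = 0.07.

Require 2·exp(−2nε²) ≤ 0.066, i.e. 2nε² ≥ ln(2/0.066) = 3.411248.
So n ≥ 3.411248 / (2·0.07²) = 348.087.
The smallest integer n is 349.

349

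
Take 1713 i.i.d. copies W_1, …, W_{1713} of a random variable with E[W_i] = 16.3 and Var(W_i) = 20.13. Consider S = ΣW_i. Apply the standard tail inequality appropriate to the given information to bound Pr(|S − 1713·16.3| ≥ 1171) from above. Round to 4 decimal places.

0.0251

With mean and variance of each term known, Chebyshev's inequality bounds the deviation of the sum (or sample mean).
Var(S) = n·Var(W_i) = 1713·20.13 = 34482.69.
Chebyshev: Pr(|S − 1713·16.3| ≥ 1171) ≤ Var(S)/1171² = 34482.69/1371241 = 0.0251.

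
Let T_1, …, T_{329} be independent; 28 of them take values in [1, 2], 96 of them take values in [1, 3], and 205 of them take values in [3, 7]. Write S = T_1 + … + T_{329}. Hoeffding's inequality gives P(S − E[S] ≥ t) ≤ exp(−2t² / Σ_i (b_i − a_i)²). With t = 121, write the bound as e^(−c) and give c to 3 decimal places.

7.931

Σ(b_i − a_i)² = 28·1² + 96·2² + 205·4² = 3692.
c = 2t² / 3692 = 2·121² / 3692 = 7.9312.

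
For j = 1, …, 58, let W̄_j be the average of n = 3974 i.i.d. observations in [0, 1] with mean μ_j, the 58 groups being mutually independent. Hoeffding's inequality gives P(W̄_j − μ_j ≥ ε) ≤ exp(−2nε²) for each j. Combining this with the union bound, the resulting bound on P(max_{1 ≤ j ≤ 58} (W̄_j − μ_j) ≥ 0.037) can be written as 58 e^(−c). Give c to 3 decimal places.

Union bound over the 58 events: P(max_{1 ≤ j ≤ 58} (W̄_j − μ_j) ≥ 0.037) ≤ 58·exp(−2nε²) = 58 exp(−2·3974·0.037²).
So c = 2·3974·0.037² = 10.8808.

10.881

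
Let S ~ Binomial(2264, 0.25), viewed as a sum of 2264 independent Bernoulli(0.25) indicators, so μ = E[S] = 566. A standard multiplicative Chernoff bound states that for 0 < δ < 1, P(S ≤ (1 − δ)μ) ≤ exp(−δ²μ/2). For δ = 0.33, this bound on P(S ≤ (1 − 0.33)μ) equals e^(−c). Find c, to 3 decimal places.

c = δ²μ/2 = 0.33²·566/2 = 30.8187.

30.819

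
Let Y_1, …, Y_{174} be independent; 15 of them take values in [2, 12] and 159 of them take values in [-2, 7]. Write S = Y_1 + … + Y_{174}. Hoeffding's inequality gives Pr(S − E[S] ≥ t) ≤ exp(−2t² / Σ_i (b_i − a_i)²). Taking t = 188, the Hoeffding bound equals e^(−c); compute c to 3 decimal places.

4.916

Σ(b_i − a_i)² = 15·10² + 159·9² = 14379.
c = 2t² / 14379 = 2·188² / 14379 = 4.9161.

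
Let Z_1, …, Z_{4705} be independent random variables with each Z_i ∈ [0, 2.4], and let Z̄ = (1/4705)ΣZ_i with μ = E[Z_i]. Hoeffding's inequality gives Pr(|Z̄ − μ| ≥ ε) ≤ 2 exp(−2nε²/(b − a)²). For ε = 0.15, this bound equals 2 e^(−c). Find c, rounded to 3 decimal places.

36.758

c = 2nε²/(b − a)² = 2·4705·0.15² / 2.4² = 36.7578.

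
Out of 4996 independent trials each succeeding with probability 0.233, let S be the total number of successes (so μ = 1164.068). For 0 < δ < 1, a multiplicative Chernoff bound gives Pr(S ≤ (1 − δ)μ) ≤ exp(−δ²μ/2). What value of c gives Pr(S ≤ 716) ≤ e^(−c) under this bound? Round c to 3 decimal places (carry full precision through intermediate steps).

Write 716 = (1 − δ)μ, so δ = 1 − 716/1164.068 = 0.3849157…
Then the exponent is δ²μ/2 = (μ − 716)²/(2μ) = 86.234194.

86.234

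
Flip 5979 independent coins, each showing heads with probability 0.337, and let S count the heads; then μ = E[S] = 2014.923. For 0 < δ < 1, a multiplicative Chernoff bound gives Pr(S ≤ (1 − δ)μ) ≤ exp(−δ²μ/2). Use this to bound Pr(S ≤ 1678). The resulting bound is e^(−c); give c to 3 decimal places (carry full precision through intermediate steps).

28.169

Write 1678 = (1 − δ)μ, so δ = 1 − 1678/2014.923 = 0.1672138…
Then the exponent is δ²μ/2 = (μ − 1678)²/(2μ) = 28.169093.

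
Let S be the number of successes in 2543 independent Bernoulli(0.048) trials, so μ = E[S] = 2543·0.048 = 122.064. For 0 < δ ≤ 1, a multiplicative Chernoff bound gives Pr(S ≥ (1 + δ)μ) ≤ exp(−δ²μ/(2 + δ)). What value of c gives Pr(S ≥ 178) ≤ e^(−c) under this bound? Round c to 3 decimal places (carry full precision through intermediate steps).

10.427

Write 178 = (1 + δ)μ, so δ = 178/122.064 − 1 = 0.4582514…
Then the exponent is δ²μ/(2 + δ) = (178 − μ)² / (μ·(2 + δ)) = 10.427229.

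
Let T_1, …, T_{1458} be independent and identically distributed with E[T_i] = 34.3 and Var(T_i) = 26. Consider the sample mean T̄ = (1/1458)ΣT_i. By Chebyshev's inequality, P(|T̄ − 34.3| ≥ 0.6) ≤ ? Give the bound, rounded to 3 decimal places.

Var(T̄) = Var(T_i)/n = 26/1458 = 0.017833.
Chebyshev: P(|T̄ − 34.3| ≥ 0.6) ≤ Var(T̄)/(0.6)² = 26/(1458·0.6²) = 0.0495.

0.050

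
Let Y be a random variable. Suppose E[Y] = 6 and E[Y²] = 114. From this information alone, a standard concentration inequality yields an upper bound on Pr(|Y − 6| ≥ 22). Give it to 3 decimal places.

0.161

The first two moments determine the variance, so Chebyshev's inequality is the sharpest standard bound available.
Var(Y) = E[Y²] − (E[Y])² = 114 − 36 = 78.
Chebyshev's inequality: Pr(|Y − μ| ≥ t) ≤ Var(Y)/t² = 78/484 = 0.1612.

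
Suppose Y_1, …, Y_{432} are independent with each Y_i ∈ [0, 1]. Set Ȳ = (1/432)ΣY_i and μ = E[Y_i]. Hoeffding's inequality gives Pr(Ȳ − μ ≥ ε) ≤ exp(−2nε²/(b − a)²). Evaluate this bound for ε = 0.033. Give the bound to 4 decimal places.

Exponent: 2nε²/(b − a)² = 2·432·0.033² / 1² = 0.94090.
Bound = exp(−0.94090) = 0.39028.

0.3903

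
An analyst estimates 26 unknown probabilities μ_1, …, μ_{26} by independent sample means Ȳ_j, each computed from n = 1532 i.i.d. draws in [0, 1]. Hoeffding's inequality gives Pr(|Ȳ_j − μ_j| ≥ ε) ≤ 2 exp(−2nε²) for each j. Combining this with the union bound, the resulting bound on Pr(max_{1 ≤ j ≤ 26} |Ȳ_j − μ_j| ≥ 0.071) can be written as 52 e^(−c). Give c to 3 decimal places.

Union bound over the 26 events: Pr(max_{1 ≤ j ≤ 26} |Ȳ_j − μ_j| ≥ 0.071) ≤ 26·2·exp(−2nε²) = 52 exp(−2·1532·0.071²).
So c = 2·1532·0.071² = 15.4456.

15.446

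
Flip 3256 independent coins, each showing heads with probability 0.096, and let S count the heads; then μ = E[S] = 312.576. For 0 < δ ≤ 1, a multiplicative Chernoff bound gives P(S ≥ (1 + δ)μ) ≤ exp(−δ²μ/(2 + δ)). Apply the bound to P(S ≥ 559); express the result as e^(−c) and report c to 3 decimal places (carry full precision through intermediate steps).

69.672

Write 559 = (1 + δ)μ, so δ = 559/312.576 − 1 = 0.7883651…
Then the exponent is δ²μ/(2 + δ) = (559 − μ)² / (μ·(2 + δ)) = 69.672395.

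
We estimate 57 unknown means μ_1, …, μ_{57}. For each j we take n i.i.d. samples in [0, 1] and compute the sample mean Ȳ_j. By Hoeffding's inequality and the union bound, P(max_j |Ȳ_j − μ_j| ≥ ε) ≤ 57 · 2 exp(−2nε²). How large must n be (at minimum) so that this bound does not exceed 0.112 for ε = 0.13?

Need 2·57·exp(−2nε²) ≤ 0.112, i.e. exp(−2nε²) ≤ 0.112/114.
So 2nε² ≥ ln(114/0.112) = 6.925455.
Hence n ≥ 6.925455/(2·0.13²) = 204.895.
The smallest integer n is 205.

205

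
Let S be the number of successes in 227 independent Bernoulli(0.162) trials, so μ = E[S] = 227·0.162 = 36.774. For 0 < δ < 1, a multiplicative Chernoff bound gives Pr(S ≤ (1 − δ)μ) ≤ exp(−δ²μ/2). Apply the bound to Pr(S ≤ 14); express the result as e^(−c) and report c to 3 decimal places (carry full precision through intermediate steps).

Write 14 = (1 − δ)μ, so δ = 1 − 14/36.774 = 0.6192962…
Then the exponent is δ²μ/2 = (μ − 14)²/(2μ) = 7.051926.

7.052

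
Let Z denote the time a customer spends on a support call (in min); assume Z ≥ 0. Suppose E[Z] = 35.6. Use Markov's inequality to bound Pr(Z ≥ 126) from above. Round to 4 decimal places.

0.2825

Markov's inequality: for a non-negative random variable, Pr(Z ≥ a) ≤ E[Z]/a.
Here E[Z] = 35.6 and a = 126, so the bound is 35.6/126 = 0.2825.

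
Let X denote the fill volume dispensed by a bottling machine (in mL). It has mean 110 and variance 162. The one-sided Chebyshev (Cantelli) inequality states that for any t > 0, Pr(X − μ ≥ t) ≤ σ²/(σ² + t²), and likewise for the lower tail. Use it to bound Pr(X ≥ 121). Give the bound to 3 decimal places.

0.572

Here σ² = 162 and t = 11, so σ² + t² = 283.
Cantelli's bound: 162/283 = 0.5724.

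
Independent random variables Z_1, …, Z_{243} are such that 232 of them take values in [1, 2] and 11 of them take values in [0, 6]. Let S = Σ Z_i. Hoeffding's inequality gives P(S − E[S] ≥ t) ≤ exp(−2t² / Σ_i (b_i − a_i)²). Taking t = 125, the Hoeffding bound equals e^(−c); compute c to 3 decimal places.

49.761

Σ(b_i − a_i)² = 232·1² + 11·6² = 628.
c = 2t² / 628 = 2·125² / 628 = 49.7611.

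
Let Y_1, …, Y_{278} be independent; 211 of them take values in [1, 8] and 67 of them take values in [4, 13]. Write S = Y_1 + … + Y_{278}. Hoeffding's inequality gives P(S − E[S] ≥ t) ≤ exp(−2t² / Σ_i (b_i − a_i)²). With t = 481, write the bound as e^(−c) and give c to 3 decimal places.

Σ(b_i − a_i)² = 211·7² + 67·9² = 15766.
c = 2t² / 15766 = 2·481² / 15766 = 29.3494.

29.349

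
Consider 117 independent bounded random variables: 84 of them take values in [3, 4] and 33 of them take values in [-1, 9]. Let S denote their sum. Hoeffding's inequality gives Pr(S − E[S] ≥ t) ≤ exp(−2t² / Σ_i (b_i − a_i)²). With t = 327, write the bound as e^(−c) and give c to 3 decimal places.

63.197

Σ(b_i − a_i)² = 84·1² + 33·10² = 3384.
c = 2t² / 3384 = 2·327² / 3384 = 63.1968.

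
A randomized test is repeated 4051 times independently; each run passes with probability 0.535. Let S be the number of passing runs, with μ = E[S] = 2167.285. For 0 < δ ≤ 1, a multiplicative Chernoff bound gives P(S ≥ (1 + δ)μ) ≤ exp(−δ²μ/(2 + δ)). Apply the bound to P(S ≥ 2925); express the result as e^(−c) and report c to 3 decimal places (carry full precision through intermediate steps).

112.745

Write 2925 = (1 + δ)μ, so δ = 2925/2167.285 − 1 = 0.3496148…
Then the exponent is δ²μ/(2 + δ) = (2925 − μ)² / (μ·(2 + δ)) = 112.745461.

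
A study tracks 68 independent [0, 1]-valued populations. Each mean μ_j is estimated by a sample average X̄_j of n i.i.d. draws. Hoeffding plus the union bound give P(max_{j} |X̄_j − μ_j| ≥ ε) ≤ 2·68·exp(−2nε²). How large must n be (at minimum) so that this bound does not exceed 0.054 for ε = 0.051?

1506

Need 2·68·exp(−2nε²) ≤ 0.054, i.e. exp(−2nε²) ≤ 0.054/136.
So 2nε² ≥ ln(136/0.054) = 7.831426.
Hence n ≥ 7.831426/(2·0.051²) = 1505.464.
The smallest integer n is 1506.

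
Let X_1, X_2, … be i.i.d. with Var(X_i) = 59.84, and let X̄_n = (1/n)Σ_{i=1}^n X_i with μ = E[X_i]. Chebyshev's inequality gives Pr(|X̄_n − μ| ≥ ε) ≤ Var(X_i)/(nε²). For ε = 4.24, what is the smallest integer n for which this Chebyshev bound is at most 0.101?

33

Require 59.84/(n·4.24²) ≤ 0.101, i.e. n ≥ 59.84/(0.101·4.24²) = 32.956.
The smallest integer n is 33.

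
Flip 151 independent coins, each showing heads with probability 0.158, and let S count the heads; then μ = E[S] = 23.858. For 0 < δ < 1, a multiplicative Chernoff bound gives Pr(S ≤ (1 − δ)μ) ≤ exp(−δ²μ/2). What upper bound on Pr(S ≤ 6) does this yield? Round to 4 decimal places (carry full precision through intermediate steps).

Write 6 = (1 − δ)μ, so δ = 1 − 6/23.858 = 0.748512…
Then the exponent is δ²μ/2 = (μ − 6)²/(2μ) = 6.683464.
Bound = exp(−6.683464) = 0.00125.

0.0013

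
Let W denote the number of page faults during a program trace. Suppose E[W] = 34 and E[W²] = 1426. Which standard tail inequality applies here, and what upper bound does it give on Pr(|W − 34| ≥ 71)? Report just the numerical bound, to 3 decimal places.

The first two moments determine the variance, so Chebyshev's inequality is the sharpest standard bound available.
Var(W) = E[W²] − (E[W])² = 1426 − 1156 = 270.
Chebyshev's inequality: Pr(|W − μ| ≥ t) ≤ Var(W)/t² = 270/5041 = 0.0536.

0.054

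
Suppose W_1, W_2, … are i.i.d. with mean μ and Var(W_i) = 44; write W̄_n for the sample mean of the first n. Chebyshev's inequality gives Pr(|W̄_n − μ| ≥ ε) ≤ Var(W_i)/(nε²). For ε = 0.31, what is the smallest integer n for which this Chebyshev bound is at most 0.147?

3115

Require 44/(n·0.31²) ≤ 0.147, i.e. n ≥ 44/(0.147·0.31²) = 3114.669.
The smallest integer n is 3115.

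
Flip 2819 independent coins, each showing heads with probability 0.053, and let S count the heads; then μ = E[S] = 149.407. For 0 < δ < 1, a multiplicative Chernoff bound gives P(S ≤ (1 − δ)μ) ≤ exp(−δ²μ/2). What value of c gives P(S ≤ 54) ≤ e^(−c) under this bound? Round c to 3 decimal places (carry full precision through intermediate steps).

Write 54 = (1 − δ)μ, so δ = 1 − 54/149.407 = 0.6385712…
Then the exponent is δ²μ/2 = (μ − 54)²/(2μ) = 30.462079.

30.462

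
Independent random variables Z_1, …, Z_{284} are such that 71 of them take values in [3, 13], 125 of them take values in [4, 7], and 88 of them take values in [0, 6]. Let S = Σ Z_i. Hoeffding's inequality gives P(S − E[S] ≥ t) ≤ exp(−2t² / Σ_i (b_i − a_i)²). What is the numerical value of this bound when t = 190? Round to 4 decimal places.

0.0018

Σ(b_i − a_i)² = 71·10² + 125·3² + 88·6² = 11393.
Exponent = 2·190² / 11393 = 6.33722.
Bound = exp(−6.33722) = 0.00177.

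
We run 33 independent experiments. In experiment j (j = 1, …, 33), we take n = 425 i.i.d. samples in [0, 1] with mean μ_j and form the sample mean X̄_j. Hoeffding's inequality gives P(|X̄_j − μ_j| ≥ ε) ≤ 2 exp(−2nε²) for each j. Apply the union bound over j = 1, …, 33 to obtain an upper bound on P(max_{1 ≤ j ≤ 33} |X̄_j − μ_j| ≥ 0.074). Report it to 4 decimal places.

Per-experiment Hoeffding bound: 2·exp(−2·425·0.074²) = 2·exp(−4.65460) = 0.019035.
Union bound over 33 events: 33·0.019035 = 0.62817.

0.6282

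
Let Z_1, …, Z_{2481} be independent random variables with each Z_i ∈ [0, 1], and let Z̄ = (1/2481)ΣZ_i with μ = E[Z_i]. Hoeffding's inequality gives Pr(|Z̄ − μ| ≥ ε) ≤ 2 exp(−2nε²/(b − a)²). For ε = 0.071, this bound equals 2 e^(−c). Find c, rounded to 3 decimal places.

25.013

c = 2nε²/(b − a)² = 2·2481·0.071² / 1² = 25.0134.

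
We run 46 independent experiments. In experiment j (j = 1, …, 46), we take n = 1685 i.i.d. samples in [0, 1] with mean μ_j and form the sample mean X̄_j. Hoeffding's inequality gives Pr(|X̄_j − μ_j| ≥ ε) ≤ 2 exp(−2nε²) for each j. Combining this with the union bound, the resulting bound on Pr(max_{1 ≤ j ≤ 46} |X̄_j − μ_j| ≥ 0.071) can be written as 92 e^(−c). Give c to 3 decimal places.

16.988

Union bound over the 46 events: Pr(max_{1 ≤ j ≤ 46} |X̄_j − μ_j| ≥ 0.071) ≤ 46·2·exp(−2nε²) = 92 exp(−2·1685·0.071²).
So c = 2·1685·0.071² = 16.9882.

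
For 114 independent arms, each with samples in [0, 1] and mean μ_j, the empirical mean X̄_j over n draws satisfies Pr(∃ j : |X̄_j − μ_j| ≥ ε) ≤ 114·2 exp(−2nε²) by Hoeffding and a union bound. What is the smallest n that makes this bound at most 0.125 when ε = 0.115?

Need 2·114·exp(−2nε²) ≤ 0.125, i.e. exp(−2nε²) ≤ 0.125/228.
So 2nε² ≥ ln(228/0.125) = 7.508787.
Hence n ≥ 7.508787/(2·0.115²) = 283.886.
The smallest integer n is 284.

284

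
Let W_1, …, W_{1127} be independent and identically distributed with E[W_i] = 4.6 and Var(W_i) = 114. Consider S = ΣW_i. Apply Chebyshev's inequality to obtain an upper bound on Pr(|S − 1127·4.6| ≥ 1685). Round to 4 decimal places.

0.0453

Var(S) = n·Var(W_i) = 1127·114 = 128478.
Chebyshev: Pr(|S − 1127·4.6| ≥ 1685) ≤ Var(S)/1685² = 128478/2839225 = 0.0453.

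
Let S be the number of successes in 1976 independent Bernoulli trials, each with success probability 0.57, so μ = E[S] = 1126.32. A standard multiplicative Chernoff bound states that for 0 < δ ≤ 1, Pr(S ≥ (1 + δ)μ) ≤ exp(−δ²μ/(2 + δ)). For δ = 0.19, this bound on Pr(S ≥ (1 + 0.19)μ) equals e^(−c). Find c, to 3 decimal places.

c = δ²μ/(2 + δ) = 0.19²·1126.32/(2 + 0.19) = 18.5663.

18.566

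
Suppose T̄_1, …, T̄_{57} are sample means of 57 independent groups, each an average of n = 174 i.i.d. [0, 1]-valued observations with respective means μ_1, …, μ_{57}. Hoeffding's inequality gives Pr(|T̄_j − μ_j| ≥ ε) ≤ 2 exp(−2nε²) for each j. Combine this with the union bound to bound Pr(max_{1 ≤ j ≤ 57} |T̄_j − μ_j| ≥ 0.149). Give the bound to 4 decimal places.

0.0503

Per-experiment Hoeffding bound: 2·exp(−2·174·0.149²) = 2·exp(−7.72595) = 0.00088246.
Union bound over 57 events: 57·0.00088246 = 0.05030.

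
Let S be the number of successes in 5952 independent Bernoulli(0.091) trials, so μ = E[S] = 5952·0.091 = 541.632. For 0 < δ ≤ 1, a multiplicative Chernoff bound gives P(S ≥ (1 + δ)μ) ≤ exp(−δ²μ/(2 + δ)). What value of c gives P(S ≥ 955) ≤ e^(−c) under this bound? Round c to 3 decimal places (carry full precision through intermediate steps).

Write 955 = (1 + δ)μ, so δ = 955/541.632 − 1 = 0.7631898…
Then the exponent is δ²μ/(2 + δ) = (955 − μ)² / (μ·(2 + δ)) = 114.171756.

114.172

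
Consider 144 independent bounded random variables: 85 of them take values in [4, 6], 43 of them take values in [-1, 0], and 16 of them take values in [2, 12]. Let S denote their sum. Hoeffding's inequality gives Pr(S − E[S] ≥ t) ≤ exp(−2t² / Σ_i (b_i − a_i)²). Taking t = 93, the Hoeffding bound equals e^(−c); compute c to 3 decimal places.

Σ(b_i − a_i)² = 85·2² + 43·1² + 16·10² = 1983.
c = 2t² / 1983 = 2·93² / 1983 = 8.7231.

8.723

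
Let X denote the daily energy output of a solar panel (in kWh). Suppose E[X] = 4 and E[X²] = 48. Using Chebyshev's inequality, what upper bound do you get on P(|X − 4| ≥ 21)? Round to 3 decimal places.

Var(X) = E[X²] − (E[X])² = 48 − 16 = 32.
Chebyshev's inequality: P(|X − μ| ≥ t) ≤ Var(X)/t² = 32/441 = 0.0726.

0.073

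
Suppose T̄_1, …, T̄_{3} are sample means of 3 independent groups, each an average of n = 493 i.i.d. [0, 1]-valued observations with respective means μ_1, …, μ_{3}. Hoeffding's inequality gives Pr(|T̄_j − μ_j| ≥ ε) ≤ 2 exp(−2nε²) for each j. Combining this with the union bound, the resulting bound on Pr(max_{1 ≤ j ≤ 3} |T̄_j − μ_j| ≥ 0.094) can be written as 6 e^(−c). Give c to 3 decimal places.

Union bound over the 3 events: Pr(max_{1 ≤ j ≤ 3} |T̄_j − μ_j| ≥ 0.094) ≤ 3·2·exp(−2nε²) = 6 exp(−2·493·0.094²).
So c = 2·493·0.094² = 8.7123.

8.712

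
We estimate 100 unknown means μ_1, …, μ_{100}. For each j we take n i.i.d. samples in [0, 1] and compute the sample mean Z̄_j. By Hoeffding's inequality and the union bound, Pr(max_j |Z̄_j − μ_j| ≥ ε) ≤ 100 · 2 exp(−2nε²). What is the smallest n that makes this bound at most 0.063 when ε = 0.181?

Need 2·100·exp(−2nε²) ≤ 0.063, i.e. exp(−2nε²) ≤ 0.063/200.
So 2nε² ≥ ln(200/0.063) = 8.062938.
Hence n ≥ 8.062938/(2·0.181²) = 123.057.
The smallest integer n is 124.

124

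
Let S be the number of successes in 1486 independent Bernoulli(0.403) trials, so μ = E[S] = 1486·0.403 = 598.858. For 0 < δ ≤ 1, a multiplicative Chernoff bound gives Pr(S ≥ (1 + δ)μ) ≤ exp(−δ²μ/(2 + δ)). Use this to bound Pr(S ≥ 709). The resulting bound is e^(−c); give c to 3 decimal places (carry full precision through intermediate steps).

9.276

Write 709 = (1 + δ)μ, so δ = 709/598.858 − 1 = 0.1839201…
Then the exponent is δ²μ/(2 + δ) = (709 − μ)² / (μ·(2 + δ)) = 9.275671.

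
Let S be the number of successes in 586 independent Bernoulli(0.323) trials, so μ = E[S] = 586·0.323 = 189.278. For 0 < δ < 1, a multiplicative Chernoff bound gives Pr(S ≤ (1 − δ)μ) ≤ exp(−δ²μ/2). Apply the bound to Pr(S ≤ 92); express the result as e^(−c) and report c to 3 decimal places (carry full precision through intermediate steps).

24.998

Write 92 = (1 − δ)μ, so δ = 1 − 92/189.278 = 0.5139425…
Then the exponent is δ²μ/2 = (μ − 92)²/(2μ) = 24.997647.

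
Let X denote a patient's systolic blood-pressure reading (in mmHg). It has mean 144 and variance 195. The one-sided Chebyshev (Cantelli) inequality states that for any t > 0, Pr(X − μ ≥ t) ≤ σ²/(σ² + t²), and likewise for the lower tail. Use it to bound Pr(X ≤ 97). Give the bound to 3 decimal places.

0.081

Here σ² = 195 and t = 47, so σ² + t² = 2404.
Cantelli's bound: 195/2404 = 0.0811.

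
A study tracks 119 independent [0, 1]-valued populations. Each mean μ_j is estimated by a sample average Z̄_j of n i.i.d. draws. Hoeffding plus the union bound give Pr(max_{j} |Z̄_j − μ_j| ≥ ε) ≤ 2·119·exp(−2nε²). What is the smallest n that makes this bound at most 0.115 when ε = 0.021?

8657

Need 2·119·exp(−2nε²) ≤ 0.115, i.e. exp(−2nε²) ≤ 0.115/238.
So 2nε² ≥ ln(238/0.115) = 7.635094.
Hence n ≥ 7.635094/(2·0.021²) = 8656.569.
The smallest integer n is 8657.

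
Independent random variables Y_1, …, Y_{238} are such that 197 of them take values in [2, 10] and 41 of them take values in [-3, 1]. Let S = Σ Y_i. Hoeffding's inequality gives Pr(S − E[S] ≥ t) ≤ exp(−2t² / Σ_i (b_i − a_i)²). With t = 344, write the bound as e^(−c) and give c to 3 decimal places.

Σ(b_i − a_i)² = 197·8² + 41·4² = 13264.
c = 2t² / 13264 = 2·344² / 13264 = 17.8432.

17.843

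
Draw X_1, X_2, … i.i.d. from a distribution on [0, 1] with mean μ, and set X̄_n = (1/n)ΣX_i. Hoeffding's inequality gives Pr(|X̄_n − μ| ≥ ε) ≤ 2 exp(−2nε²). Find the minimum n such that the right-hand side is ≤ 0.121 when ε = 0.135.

Require 2·exp(−2nε²) ≤ 0.121, i.e. 2nε² ≥ ln(2/0.121) = 2.805112.
So n ≥ 2.805112 / (2·0.135²) = 76.958.
The smallest integer n is 77.

77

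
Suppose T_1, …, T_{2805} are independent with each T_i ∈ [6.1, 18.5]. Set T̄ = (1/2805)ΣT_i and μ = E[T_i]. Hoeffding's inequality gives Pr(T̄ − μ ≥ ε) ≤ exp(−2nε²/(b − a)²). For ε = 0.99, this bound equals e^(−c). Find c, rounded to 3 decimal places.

c = 2nε²/(b − a)² = 2·2805·0.99² / 12.4² = 35.7594.

35.759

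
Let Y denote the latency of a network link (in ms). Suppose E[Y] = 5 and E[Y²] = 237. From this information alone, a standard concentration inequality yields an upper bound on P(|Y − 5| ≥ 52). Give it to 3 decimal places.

The first two moments determine the variance, so Chebyshev's inequality is the sharpest standard bound available.
Var(Y) = E[Y²] − (E[Y])² = 237 − 25 = 212.
Chebyshev's inequality: P(|Y − μ| ≥ t) ≤ Var(Y)/t² = 212/2704 = 0.0784.

0.078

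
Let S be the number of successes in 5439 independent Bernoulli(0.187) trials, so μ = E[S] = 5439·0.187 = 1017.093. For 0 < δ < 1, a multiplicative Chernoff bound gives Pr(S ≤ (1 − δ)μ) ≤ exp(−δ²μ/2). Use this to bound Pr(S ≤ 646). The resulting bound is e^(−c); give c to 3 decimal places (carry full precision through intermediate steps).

Write 646 = (1 − δ)μ, so δ = 1 − 646/1017.093 = 0.3648565…
Then the exponent is δ²μ/2 = (μ − 646)²/(2μ) = 67.697848.

67.698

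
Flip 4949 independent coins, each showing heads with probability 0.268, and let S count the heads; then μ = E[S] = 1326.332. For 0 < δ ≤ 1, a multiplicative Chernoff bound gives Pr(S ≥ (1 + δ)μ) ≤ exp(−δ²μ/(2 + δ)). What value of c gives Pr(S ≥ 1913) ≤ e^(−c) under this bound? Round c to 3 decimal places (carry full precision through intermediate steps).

106.250

Write 1913 = (1 + δ)μ, so δ = 1913/1326.332 − 1 = 0.4423236…
Then the exponent is δ²μ/(2 + δ) = (1913 − μ)² / (μ·(2 + δ)) = 106.250098.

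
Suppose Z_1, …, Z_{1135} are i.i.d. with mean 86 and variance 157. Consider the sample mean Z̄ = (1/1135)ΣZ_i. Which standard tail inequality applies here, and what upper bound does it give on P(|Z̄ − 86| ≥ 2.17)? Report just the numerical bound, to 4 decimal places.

With mean and variance of each term known, Chebyshev's inequality bounds the deviation of the sum (or sample mean).
Var(Z̄) = Var(Z_i)/n = 157/1135 = 0.13833.
Chebyshev: P(|Z̄ − 86| ≥ 2.17) ≤ Var(Z̄)/(2.17)² = 157/(1135·2.17²) = 0.0294.

0.0294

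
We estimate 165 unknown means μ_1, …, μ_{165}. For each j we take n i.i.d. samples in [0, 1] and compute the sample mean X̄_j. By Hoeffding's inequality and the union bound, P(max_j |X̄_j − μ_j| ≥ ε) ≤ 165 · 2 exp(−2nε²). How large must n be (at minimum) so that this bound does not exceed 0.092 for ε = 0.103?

Need 2·165·exp(−2nε²) ≤ 0.092, i.e. exp(−2nε²) ≤ 0.092/330.
So 2nε² ≥ ln(330/0.092) = 8.185059.
Hence n ≥ 8.185059/(2·0.103²) = 385.760.
The smallest integer n is 386.

386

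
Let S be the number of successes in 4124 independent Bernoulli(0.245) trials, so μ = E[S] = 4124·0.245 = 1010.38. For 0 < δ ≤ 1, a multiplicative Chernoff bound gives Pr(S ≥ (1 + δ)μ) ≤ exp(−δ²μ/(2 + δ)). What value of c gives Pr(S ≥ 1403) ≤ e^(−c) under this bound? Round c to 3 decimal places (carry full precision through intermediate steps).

63.873

Write 1403 = (1 + δ)μ, so δ = 1403/1010.38 − 1 = 0.3885865…
Then the exponent is δ²μ/(2 + δ) = (1403 − μ)² / (μ·(2 + δ)) = 63.873267.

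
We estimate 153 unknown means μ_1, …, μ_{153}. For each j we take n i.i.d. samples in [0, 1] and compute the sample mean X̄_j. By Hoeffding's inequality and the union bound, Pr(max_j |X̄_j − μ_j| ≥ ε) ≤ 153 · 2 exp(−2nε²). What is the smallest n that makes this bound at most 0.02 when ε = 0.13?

Need 2·153·exp(−2nε²) ≤ 0.02, i.e. exp(−2nε²) ≤ 0.02/306.
So 2nε² ≥ ln(306/0.02) = 9.635608.
Hence n ≥ 9.635608/(2·0.13²) = 285.077.
The smallest integer n is 286.

286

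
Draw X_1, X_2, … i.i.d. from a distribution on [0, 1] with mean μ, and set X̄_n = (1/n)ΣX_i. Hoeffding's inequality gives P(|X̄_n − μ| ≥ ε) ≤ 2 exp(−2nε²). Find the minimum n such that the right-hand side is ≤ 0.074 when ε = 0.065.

391

Require 2·exp(−2nε²) ≤ 0.074, i.e. 2nε² ≥ ln(2/0.074) = 3.296837.
So n ≥ 3.296837 / (2·0.065²) = 390.158.
The smallest integer n is 391.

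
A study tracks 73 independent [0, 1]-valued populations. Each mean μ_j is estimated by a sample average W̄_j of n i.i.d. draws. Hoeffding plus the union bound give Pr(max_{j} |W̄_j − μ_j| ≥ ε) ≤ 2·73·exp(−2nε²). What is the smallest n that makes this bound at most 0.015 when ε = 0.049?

1913

Need 2·73·exp(−2nε²) ≤ 0.015, i.e. exp(−2nε²) ≤ 0.015/146.
So 2nε² ≥ ln(146/0.015) = 9.183312.
Hence n ≥ 9.183312/(2·0.049²) = 1912.393.
The smallest integer n is 1913.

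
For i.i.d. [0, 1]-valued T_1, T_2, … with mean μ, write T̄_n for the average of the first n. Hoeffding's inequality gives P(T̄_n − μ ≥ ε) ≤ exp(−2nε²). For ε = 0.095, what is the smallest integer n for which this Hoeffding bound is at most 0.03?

195

Require exp(−2nε²) ≤ 0.03, i.e. 2nε² ≥ ln(1/0.03) = 3.506558.
So n ≥ 3.506558 / (2·0.095²) = 194.269.
The smallest integer n is 195.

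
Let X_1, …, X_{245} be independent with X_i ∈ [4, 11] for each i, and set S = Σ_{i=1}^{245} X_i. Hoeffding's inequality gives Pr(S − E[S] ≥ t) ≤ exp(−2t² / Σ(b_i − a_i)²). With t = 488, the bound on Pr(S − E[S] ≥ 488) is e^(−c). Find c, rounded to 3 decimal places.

39.674

Σ(b_i − a_i)² = 245·(7)² = 12005.
c = 2t²/12005 = 2·488²/12005 = 39.6741.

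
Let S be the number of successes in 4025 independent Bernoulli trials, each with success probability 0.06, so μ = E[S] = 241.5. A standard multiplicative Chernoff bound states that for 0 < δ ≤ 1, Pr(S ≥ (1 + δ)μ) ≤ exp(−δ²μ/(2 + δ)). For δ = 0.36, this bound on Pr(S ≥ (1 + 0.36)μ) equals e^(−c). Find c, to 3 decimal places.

c = δ²μ/(2 + δ) = 0.36²·241.5/(2 + 0.36) = 13.2620.

13.262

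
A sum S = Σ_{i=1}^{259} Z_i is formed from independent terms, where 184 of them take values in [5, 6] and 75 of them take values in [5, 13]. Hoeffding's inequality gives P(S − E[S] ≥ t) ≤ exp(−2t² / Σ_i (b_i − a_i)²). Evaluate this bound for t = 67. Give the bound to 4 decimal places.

Σ(b_i − a_i)² = 184·1² + 75·8² = 4984.
Exponent = 2·67² / 4984 = 1.80136.
Bound = exp(−1.80136) = 0.16507.

0.1651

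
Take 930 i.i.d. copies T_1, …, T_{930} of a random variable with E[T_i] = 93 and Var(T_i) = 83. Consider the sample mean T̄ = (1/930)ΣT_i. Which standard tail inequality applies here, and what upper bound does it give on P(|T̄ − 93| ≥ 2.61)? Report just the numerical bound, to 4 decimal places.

0.0131

With mean and variance of each term known, Chebyshev's inequality bounds the deviation of the sum (or sample mean).
Var(T̄) = Var(T_i)/n = 83/930 = 0.089247.
Chebyshev: P(|T̄ − 93| ≥ 2.61) ≤ Var(T̄)/(2.61)² = 83/(930·2.61²) = 0.0131.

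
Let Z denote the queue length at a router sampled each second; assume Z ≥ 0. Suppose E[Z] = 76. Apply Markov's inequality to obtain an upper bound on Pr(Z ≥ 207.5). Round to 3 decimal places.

0.366

Markov's inequality: for a non-negative random variable, Pr(Z ≥ a) ≤ E[Z]/a.
Here E[Z] = 76 and a = 207.5, so the bound is 76/207.5 = 0.3663.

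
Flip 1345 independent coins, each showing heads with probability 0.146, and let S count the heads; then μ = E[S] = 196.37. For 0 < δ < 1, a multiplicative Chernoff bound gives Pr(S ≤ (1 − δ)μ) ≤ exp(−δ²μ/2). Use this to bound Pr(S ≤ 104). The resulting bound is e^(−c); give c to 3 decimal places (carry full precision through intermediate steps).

Write 104 = (1 − δ)μ, so δ = 1 − 104/196.37 = 0.4703875…
Then the exponent is δ²μ/2 = (μ − 104)²/(2μ) = 21.724848.

21.725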